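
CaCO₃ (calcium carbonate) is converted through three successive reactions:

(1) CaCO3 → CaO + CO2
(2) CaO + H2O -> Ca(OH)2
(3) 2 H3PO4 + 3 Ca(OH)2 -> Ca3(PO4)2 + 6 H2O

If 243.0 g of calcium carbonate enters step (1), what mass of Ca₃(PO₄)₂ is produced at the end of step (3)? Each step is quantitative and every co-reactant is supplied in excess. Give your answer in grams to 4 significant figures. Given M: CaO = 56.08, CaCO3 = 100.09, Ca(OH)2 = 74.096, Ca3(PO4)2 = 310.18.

n(CaCO3) = 243.0 / 100.09 = 2.4278 mol.
Reaction (1): CaCO3→CaO ratio 1:1 ⇒ n(CaO) = 2.4278 mol.
Reaction (2): CaO→Ca(OH)2 ratio 1:1 ⇒ n(Ca(OH)2) = 2.4278 mol.
Reaction (3): Ca(OH)2→Ca3(PO4)2 ratio 3:1 ⇒ n(Ca3(PO4)2) = 0.80927 mol.
Mass of Ca3(PO4)2 = 0.80927 × 310.18 = 251.02 g.

251.0 g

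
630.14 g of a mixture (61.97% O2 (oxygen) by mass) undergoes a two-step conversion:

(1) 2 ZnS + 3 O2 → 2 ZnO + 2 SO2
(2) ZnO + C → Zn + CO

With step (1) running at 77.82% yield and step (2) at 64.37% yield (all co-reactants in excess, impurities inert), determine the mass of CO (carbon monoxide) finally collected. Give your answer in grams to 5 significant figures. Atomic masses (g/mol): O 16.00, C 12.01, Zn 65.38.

Pure O2 = 630.14 × 0.6197 = 390.498 g.
M(O2) = 2(16.00) = 32.00 g/mol.
M(CO) = 12.01 + 16.00 = 28.01 g/mol.
n(O2) = 390.498 / 32.00 = 12.2031 mol.
Step 1 (O2:ZnO = 3:2): theoretical n(ZnO) = 8.13537 mol; at 77.82% yield, n(ZnO) = 6.33094 mol.
Step 2 (ZnO:CO = 1:1): theoretical n(CO) = 6.33094 mol, so theoretical mass = 6.33094 × 28.01 = 177.330 g.
At 64.37% yield, actual mass of CO = 177.330 × 0.6437 = 114.147 g.

114.15 g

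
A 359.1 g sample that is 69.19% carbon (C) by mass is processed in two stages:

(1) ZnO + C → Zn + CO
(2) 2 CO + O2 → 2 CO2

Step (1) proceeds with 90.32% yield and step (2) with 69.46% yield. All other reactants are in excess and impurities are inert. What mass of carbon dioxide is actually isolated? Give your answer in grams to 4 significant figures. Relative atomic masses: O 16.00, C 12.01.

Pure C = 359.1 × 0.6919 = 248.46 g.
M(C) = 12.01 g/mol.
M(CO2) = 12.01 + 2(16.00) = 44.01 g/mol.
n(C) = 248.46 / 12.01 = 20.688 mol.
Step 1 (C:CO = 1:1): theoretical n(CO) = 20.688 mol; at 90.32% yield, n(CO) = 18.685 mol.
Step 2 (CO:CO2 = 2:2): theoretical n(CO2) = 18.685 mol, so theoretical mass = 18.685 × 44.01 = 822.34 g.
At 69.46% yield, actual mass of CO2 = 822.34 × 0.6946 = 571.20 g.

571.2 g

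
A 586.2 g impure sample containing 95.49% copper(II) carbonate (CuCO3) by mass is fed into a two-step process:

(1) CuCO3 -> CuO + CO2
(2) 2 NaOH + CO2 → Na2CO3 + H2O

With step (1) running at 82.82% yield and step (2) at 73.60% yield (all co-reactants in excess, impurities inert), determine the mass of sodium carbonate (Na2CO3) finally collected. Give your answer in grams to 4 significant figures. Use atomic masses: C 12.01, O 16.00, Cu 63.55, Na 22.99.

Pure CuCO3 = 586.2 × 0.9549 = 559.76 g.
M(CuCO3) = 63.55 + 12.01 + 3(16.00) = 123.56 g/mol.
M(Na2CO3) = 2(22.99) + 12.01 + 3(16.00) = 105.99 g/mol.
n(CuCO3) = 559.76 / 123.56 = 4.5303 mol.
Step 1 (CuCO3:CO2 = 1:1): theoretical n(CO2) = 4.5303 mol; at 82.82% yield, n(CO2) = 3.7520 mol.
Step 2 (CO2:Na2CO3 = 1:1): theoretical n(Na2CO3) = 3.7520 mol, so theoretical mass = 3.7520 × 105.99 = 397.67 g.
At 73.60% yield, actual mass of Na2CO3 = 397.67 × 0.7360 = 292.69 g.

292.7 g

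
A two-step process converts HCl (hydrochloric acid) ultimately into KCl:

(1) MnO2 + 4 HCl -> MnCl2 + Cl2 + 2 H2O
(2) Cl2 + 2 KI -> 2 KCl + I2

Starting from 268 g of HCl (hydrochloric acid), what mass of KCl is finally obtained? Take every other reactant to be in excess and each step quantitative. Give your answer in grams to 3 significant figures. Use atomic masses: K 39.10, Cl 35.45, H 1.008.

274 g

M(HCl) = 1.008 + 35.45 = 36.458 g/mol.
M(KCl) = 39.10 + 35.45 = 74.55 g/mol.
n(HCl) = 268.0 / 36.458 = 7.351 mol.
Step 1 gives a 4:1 ratio of HCl to Cl2, so n(Cl2) = 1.838 mol.
In step 2 the Cl2:KCl ratio is 1:2, so n(KCl) = 3.675 mol.
Mass of KCl = 3.675 × 74.55 = 274.0 g.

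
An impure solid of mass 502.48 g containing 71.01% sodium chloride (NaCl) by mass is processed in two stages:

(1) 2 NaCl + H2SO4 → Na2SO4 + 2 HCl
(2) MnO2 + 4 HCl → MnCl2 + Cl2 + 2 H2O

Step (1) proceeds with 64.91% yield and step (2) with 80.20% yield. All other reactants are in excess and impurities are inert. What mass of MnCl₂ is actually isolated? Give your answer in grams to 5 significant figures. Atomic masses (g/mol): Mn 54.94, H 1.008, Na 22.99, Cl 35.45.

99.994 g

Pure NaCl = 502.48 × 0.7101 = 356.811 g.
M(NaCl) = 22.99 + 35.45 = 58.44 g/mol.
M(MnCl2) = 54.94 + 2(35.45) = 125.84 g/mol.
n(NaCl) = 356.811 / 58.44 = 6.10560 mol.
Step 1 (NaCl:HCl = 2:2): theoretical n(HCl) = 6.10560 mol; at 64.91% yield, n(HCl) = 3.96314 mol.
Step 2 (HCl:MnCl2 = 4:1): theoretical n(MnCl2) = 0.990786 mol, so theoretical mass = 0.990786 × 125.84 = 124.680 g.
At 80.20% yield, actual mass of MnCl2 = 124.680 × 0.8020 = 99.9937 g.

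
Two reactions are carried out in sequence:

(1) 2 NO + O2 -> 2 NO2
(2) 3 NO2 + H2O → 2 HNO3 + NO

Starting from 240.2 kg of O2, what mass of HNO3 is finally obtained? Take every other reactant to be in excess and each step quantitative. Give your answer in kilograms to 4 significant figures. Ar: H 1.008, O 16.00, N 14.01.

630.7 kg

M(O2) = 2(16.00) = 32.00 g/mol.
M(HNO3) = 1.008 + 14.01 + 3(16.00) = 63.018 g/mol.
240.2 kg = 240200 g.
n(O2) = 240200 / 32.00 = 7506.2 mol.
Step 1 gives a 1:2 ratio of O2 to NO2, so n(NO2) = 15012 mol.
In step 2 the NO2:HNO3 ratio is 3:2, so n(HNO3) = 10008 mol.
Mass of HNO3 = 10008 × 63.018 = 630710 g = 630.7 kg.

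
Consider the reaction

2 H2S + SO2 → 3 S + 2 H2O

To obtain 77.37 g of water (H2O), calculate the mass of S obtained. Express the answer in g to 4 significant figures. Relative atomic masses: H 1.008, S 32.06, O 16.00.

M(H2O) = 2(1.008) + 16.00 = 18.016 g/mol.
M(S) = 32.06 g/mol.
n(H2O) = 77.370 g / 18.016 g/mol = 4.2945 mol.
From the equation the H2O:S mole ratio is 2:3, so n(S) = 4.2945 × 3/2 = 6.4418 mol.
Mass of S = 6.4418 mol × 32.06 g/mol = 206.52 g.

206.5 g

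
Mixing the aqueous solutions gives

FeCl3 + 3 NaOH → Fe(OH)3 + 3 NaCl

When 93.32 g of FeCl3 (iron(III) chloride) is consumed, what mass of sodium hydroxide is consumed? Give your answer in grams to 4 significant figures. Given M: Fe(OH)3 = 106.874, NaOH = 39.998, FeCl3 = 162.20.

n(FeCl3) = 93.320 g / 162.20 g/mol = 0.57534 mol.
From the equation the FeCl3:NaOH mole ratio is 1:3, so n(NaOH) = 0.57534 × 3/1 = 1.7260 mol.
Mass of NaOH = 1.7260 mol × 39.998 g/mol = 69.037 g.

69.04 g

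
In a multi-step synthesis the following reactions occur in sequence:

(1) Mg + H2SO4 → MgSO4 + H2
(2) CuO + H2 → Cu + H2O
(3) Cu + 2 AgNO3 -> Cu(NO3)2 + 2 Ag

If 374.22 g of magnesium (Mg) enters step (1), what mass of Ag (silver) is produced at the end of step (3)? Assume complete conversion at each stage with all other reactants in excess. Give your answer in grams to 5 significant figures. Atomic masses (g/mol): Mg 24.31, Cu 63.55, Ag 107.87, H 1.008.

3321.0 g

M(Mg) = 24.31 g/mol.
M(Ag) = 107.87 g/mol.
n(Mg) = 374.22 / 24.31 = 15.3937 mol.
Reaction (1): Mg→H2 ratio 1:1 ⇒ n(H2) = 15.3937 mol.
Reaction (2): H2→Cu ratio 1:1 ⇒ n(Cu) = 15.3937 mol.
Reaction (3): Cu→Ag ratio 1:2 ⇒ n(Ag) = 30.7873 mol.
Mass of Ag = 30.7873 × 107.87 = 3321.03 g.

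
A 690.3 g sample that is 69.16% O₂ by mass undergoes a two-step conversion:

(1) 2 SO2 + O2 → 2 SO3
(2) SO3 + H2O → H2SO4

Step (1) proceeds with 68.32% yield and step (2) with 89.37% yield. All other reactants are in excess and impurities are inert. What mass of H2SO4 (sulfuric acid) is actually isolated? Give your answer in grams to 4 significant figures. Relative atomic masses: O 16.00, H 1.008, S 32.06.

Pure O2 = 690.3 × 0.6916 = 477.41 g.
M(O2) = 2(16.00) = 32.00 g/mol.
M(H2SO4) = 2(1.008) + 32.06 + 4(16.00) = 98.076 g/mol.
n(O2) = 477.41 / 32.00 = 14.919 mol.
Step 1 (O2:SO3 = 1:2): theoretical n(SO3) = 29.838 mol; at 68.32% yield, n(SO3) = 20.385 mol.
Step 2 (SO3:H2SO4 = 1:1): theoretical n(H2SO4) = 20.385 mol, so theoretical mass = 20.385 × 98.076 = 1999.3 g.
At 89.37% yield, actual mass of H2SO4 = 1999.3 × 0.8937 = 1786.8 g.

1787 g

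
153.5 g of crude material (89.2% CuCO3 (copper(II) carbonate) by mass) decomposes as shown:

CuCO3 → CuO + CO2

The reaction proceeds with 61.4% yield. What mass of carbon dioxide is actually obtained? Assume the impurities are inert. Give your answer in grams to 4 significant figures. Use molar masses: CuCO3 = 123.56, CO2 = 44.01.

29.94 g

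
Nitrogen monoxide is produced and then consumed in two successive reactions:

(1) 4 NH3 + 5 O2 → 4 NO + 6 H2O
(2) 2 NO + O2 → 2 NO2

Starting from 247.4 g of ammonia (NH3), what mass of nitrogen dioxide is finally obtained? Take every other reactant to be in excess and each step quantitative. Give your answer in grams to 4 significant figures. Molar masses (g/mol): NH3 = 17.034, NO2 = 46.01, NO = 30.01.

668.2 g

n(NH3) = 247.40 / 17.034 = 14.524 mol.
Step 1 gives a 4:4 ratio of NH3 to NO, so n(NO) = 14.524 mol.
In step 2 the NO:NO2 ratio is 2:2, so n(NO2) = 14.524 mol.
Mass of NO2 = 14.524 × 46.01 = 668.24 g.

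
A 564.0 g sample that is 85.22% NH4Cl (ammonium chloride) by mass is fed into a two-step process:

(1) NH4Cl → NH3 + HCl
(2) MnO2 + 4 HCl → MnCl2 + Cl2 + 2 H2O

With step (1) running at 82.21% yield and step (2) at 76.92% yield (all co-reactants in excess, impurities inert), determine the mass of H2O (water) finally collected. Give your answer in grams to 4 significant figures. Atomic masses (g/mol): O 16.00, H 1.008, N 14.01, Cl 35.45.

Pure NH4Cl = 564.0 × 0.8522 = 480.64 g.
M(NH4Cl) = 14.01 + 4(1.008) + 35.45 = 53.492 g/mol.
M(H2O) = 2(1.008) + 16.00 = 18.016 g/mol.
n(NH4Cl) = 480.64 / 53.492 = 8.9853 mol.
Step 1 (NH4Cl:HCl = 1:1): theoretical n(HCl) = 8.9853 mol; at 82.21% yield, n(HCl) = 7.3868 mol.
Step 2 (HCl:H2O = 4:2): theoretical n(H2O) = 3.6934 mol, so theoretical mass = 3.6934 × 18.016 = 66.540 g.
At 76.92% yield, actual mass of H2O = 66.540 × 0.7692 = 51.183 g.

51.18 g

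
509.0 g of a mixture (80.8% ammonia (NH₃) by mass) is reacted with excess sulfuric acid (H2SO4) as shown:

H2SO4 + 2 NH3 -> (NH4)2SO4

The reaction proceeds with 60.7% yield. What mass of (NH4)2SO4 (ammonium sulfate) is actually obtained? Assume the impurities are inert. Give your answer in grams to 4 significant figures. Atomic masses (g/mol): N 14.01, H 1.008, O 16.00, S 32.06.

968.3 g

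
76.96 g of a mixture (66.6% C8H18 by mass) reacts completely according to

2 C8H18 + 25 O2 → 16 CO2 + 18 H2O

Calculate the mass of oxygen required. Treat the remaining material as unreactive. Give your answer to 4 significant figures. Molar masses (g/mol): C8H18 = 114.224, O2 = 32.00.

Mass of pure C8H18 = 76.96 g × 0.666 = 51.255 g.
n(C8H18) = 51.255 g / 114.224 g/mol = 0.44873 mol.
From the equation the C8H18:O2 mole ratio is 2:25, so n(O2) = 0.44873 × 25/2 = 5.6091 mol.
Mass of O2 = 5.6091 mol × 32.00 g/mol = 179.49 g.

179.5 g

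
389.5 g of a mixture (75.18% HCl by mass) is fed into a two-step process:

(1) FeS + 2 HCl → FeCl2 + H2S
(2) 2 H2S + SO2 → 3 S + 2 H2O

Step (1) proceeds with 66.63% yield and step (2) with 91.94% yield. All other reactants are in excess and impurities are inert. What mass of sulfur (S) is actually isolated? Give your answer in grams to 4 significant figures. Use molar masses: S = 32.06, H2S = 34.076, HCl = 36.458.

Pure HCl = 389.5 × 0.7518 = 292.83 g.
n(HCl) = 292.83 / 36.458 = 8.0319 mol.
Step 1 (HCl:H2S = 2:1): theoretical n(H2S) = 4.0159 mol; at 66.63% yield, n(H2S) = 2.6758 mol.
Step 2 (H2S:S = 2:3): theoretical n(S) = 4.0137 mol, so theoretical mass = 4.0137 × 32.06 = 128.68 g.
At 91.94% yield, actual mass of S = 128.68 × 0.9194 = 118.31 g.

118.3 g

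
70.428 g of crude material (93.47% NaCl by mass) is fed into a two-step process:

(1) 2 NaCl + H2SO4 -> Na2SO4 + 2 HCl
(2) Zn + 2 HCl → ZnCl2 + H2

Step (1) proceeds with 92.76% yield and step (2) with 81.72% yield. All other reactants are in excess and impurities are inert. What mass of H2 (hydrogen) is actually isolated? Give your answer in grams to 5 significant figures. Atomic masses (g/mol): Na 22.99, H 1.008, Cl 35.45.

Pure NaCl = 70.428 × 0.9347 = 65.8291 g.
M(NaCl) = 22.99 + 35.45 = 58.44 g/mol.
M(H2) = 2(1.008) = 2.016 g/mol.
n(NaCl) = 65.8291 / 58.44 = 1.12644 mol.
Step 1 (NaCl:HCl = 2:2): theoretical n(HCl) = 1.12644 mol; at 92.76% yield, n(HCl) = 1.04488 mol.
Step 2 (HCl:H2 = 2:1): theoretical n(H2) = 0.522442 mol, so theoretical mass = 0.522442 × 2.016 = 1.05324 g.
At 81.72% yield, actual mass of H2 = 1.05324 × 0.8172 = 0.860710 g.

0.86071 g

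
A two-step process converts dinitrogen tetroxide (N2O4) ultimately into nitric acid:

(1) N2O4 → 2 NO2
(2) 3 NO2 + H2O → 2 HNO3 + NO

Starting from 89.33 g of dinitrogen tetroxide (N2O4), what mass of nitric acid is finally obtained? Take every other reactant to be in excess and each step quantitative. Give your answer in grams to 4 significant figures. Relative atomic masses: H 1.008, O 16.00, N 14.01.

81.57 g

M(N2O4) = 2(14.01) + 4(16.00) = 92.02 g/mol.
M(HNO3) = 1.008 + 14.01 + 3(16.00) = 63.018 g/mol.
n(N2O4) = 89.330 / 92.02 = 0.97077 mol.
Step 1 gives a 1:2 ratio of N2O4 to NO2, so n(NO2) = 1.9415 mol.
In step 2 the NO2:HNO3 ratio is 3:2, so n(HNO3) = 1.2944 mol.
Mass of HNO3 = 1.2944 × 63.018 = 81.568 g.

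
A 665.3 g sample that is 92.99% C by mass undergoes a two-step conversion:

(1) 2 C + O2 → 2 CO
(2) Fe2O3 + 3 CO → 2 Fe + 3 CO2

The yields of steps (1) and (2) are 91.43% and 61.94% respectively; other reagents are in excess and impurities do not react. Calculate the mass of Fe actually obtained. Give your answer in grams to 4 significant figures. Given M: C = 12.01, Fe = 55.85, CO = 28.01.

1086 g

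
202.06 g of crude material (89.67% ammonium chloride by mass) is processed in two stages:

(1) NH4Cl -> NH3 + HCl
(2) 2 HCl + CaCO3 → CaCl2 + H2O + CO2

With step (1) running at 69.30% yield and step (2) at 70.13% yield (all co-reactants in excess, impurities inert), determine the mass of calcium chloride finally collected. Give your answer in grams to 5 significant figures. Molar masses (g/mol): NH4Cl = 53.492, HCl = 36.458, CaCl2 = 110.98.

91.346 g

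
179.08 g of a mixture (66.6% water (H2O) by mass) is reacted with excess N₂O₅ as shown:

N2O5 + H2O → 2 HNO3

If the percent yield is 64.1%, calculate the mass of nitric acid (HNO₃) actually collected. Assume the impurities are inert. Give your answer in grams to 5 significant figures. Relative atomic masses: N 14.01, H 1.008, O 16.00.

534.83 g

Pure H2O available = 179.08 g × 0.666 = 119.267 g.
M(H2O) = 2(1.008) + 16.00 = 18.016 g/mol.
M(HNO3) = 1.008 + 14.01 + 3(16.00) = 63.018 g/mol.
n(H2O) = 119.267 g / 18.016 g/mol = 6.62008 mol.
From the equation the H2O:HNO3 mole ratio is 1:2, so n(HNO3) = 6.62008 × 2/1 = 13.2402 mol.
Mass of HNO3 = 13.2402 mol × 63.018 g/mol = 834.368 g.
Actual mass collected = 834.368 g × 0.641 = 534.830 g.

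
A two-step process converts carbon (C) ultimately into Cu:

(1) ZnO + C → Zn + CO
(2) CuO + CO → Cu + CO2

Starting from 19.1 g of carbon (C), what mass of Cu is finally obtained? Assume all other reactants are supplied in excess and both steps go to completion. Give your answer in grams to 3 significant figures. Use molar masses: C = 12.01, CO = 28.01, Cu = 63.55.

101 g

n(C) = 19.10 / 12.01 = 1.590 mol.
Step 1 gives a 1:1 ratio of C to CO, so n(CO) = 1.590 mol.
In step 2 the CO:Cu ratio is 1:1, so n(Cu) = 1.590 mol.
Mass of Cu = 1.590 × 63.55 = 101.1 g.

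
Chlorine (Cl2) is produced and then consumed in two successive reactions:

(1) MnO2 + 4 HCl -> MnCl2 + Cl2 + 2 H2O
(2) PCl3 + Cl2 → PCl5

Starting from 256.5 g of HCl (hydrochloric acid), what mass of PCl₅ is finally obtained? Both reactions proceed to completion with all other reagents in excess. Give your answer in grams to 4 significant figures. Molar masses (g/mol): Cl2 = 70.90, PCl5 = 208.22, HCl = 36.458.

366.2 g

n(HCl) = 256.50 / 36.458 = 7.0355 mol.
Step 1 gives a 4:1 ratio of HCl to Cl2, so n(Cl2) = 1.7589 mol.
In step 2 the Cl2:PCl5 ratio is 1:1, so n(PCl5) = 1.7589 mol.
Mass of PCl5 = 1.7589 × 208.22 = 366.23 g.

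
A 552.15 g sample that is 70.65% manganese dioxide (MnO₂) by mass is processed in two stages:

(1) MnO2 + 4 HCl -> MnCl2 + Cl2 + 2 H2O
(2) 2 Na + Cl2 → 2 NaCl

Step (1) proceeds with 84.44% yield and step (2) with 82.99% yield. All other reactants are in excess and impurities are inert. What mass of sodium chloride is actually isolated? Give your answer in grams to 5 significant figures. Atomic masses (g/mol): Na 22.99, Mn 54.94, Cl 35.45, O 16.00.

367.51 g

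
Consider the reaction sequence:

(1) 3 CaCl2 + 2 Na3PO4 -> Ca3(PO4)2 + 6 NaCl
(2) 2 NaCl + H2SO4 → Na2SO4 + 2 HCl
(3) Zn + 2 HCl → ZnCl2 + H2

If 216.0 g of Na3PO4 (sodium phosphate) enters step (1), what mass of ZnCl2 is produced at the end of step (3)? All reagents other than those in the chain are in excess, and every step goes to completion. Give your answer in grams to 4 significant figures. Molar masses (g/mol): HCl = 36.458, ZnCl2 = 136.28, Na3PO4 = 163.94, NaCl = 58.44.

269.3 g

n(Na3PO4) = 216.0 / 163.94 = 1.3176 mol.
Reaction (1): Na3PO4→NaCl ratio 2:6 ⇒ n(NaCl) = 3.9527 mol.
Reaction (2): NaCl→HCl ratio 2:2 ⇒ n(HCl) = 3.9527 mol.
Reaction (3): HCl→ZnCl2 ratio 2:1 ⇒ n(ZnCl2) = 1.9763 mol.
Mass of ZnCl2 = 1.9763 × 136.28 = 269.33 g.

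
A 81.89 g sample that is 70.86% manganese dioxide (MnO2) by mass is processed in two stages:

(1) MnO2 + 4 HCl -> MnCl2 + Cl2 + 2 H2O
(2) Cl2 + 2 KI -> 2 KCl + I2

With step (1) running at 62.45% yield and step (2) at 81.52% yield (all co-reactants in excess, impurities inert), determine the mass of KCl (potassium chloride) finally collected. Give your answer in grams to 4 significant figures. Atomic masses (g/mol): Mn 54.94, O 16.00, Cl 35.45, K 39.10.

Pure MnO2 = 81.89 × 0.7086 = 58.027 g.
M(MnO2) = 54.94 + 2(16.00) = 86.94 g/mol.
M(KCl) = 39.10 + 35.45 = 74.55 g/mol.
n(MnO2) = 58.027 / 86.94 = 0.66744 mol.
Step 1 (MnO2:Cl2 = 1:1): theoretical n(Cl2) = 0.66744 mol; at 62.45% yield, n(Cl2) = 0.41682 mol.
Step 2 (Cl2:KCl = 1:2): theoretical n(KCl) = 0.83363 mol, so theoretical mass = 0.83363 × 74.55 = 62.147 g.
At 81.52% yield, actual mass of KCl = 62.147 × 0.8152 = 50.663 g.

50.66 g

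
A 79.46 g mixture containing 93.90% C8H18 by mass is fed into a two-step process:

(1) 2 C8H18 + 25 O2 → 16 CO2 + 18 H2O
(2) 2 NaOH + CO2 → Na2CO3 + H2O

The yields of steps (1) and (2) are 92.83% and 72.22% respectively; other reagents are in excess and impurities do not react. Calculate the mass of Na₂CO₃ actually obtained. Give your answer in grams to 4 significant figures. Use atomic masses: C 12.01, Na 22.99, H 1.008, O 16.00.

371.3 g

Pure C8H18 = 79.46 × 0.9390 = 74.613 g.
M(C8H18) = 8(12.01) + 18(1.008) = 114.224 g/mol.
M(Na2CO3) = 2(22.99) + 12.01 + 3(16.00) = 105.99 g/mol.
n(C8H18) = 74.613 / 114.224 = 0.65322 mol.
Step 1 (C8H18:CO2 = 2:16): theoretical n(CO2) = 5.2257 mol; at 92.83% yield, n(CO2) = 4.8510 mol.
Step 2 (CO2:Na2CO3 = 1:1): theoretical n(Na2CO3) = 4.8510 mol, so theoretical mass = 4.8510 × 105.99 = 514.16 g.
At 72.22% yield, actual mass of Na2CO3 = 514.16 × 0.7222 = 371.33 g.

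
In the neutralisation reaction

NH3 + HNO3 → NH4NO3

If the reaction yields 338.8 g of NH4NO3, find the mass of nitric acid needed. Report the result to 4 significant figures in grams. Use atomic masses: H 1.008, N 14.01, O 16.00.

266.7 g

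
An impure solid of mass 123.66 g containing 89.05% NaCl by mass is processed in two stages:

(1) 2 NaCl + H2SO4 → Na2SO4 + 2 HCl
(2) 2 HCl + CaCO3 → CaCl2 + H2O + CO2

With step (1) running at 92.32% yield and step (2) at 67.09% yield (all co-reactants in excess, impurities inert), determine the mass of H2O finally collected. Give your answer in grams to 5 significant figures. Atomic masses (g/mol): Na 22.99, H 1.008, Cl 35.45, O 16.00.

Pure NaCl = 123.66 × 0.8905 = 110.119 g.
M(NaCl) = 22.99 + 35.45 = 58.44 g/mol.
M(H2O) = 2(1.008) + 16.00 = 18.016 g/mol.
n(NaCl) = 110.119 / 58.44 = 1.88431 mol.
Step 1 (NaCl:HCl = 2:2): theoretical n(HCl) = 1.88431 mol; at 92.32% yield, n(HCl) = 1.73960 mol.
Step 2 (HCl:H2O = 2:1): theoretical n(H2O) = 0.869799 mol, so theoretical mass = 0.869799 × 18.016 = 15.6703 g.
At 67.09% yield, actual mass of H2O = 15.6703 × 0.6709 = 10.5132 g.

10.513 g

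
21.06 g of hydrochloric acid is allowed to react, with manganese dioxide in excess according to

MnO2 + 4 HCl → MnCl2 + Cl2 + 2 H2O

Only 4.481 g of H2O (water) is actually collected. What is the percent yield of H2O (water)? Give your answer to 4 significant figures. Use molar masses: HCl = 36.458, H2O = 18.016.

n(HCl) = 21.060 g / 36.458 g/mol = 0.57765 mol.
From the equation the HCl:H2O mole ratio is 4:2, so n(H2O) = 0.57765 × 2/4 = 0.28883 mol.
Mass of H2O = 0.28883 mol × 18.016 g/mol = 5.2035 g.
This is the theoretical yield. Percent yield = 4.481 g / 5.2035 g × 100% = 86.115%.

86.12 %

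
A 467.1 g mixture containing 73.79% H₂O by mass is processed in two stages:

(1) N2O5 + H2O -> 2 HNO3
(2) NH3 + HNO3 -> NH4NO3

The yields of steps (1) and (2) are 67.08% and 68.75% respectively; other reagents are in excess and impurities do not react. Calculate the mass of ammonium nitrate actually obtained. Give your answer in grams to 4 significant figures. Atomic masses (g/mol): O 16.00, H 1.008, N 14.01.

1413 g

Pure H2O = 467.1 × 0.7379 = 344.67 g.
M(H2O) = 2(1.008) + 16.00 = 18.016 g/mol.
M(NH4NO3) = 2(14.01) + 4(1.008) + 3(16.00) = 80.052 g/mol.
n(H2O) = 344.67 / 18.016 = 19.131 mol.
Step 1 (H2O:HNO3 = 1:2): theoretical n(HNO3) = 38.263 mol; at 67.08% yield, n(HNO3) = 25.667 mol.
Step 2 (HNO3:NH4NO3 = 1:1): theoretical n(NH4NO3) = 25.667 mol, so theoretical mass = 25.667 × 80.052 = 2054.7 g.
At 68.75% yield, actual mass of NH4NO3 = 2054.7 × 0.6875 = 1412.6 g.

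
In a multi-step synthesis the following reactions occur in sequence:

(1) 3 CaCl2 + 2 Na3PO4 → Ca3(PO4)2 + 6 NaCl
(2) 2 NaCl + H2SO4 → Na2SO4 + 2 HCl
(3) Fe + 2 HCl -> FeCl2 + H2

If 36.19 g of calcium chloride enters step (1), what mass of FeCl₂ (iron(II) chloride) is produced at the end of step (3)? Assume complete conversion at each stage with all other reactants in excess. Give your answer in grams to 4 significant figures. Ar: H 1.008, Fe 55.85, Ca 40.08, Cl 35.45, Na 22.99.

M(CaCl2) = 40.08 + 2(35.45) = 110.98 g/mol.
M(FeCl2) = 55.85 + 2(35.45) = 126.75 g/mol.
n(CaCl2) = 36.19 / 110.98 = 0.32609 mol.
Reaction (1): CaCl2→NaCl ratio 3:6 ⇒ n(NaCl) = 0.65219 mol.
Reaction (2): NaCl→HCl ratio 2:2 ⇒ n(HCl) = 0.65219 mol.
Reaction (3): HCl→FeCl2 ratio 2:1 ⇒ n(FeCl2) = 0.32609 mol.
Mass of FeCl2 = 0.32609 × 126.75 = 41.333 g.

41.33 g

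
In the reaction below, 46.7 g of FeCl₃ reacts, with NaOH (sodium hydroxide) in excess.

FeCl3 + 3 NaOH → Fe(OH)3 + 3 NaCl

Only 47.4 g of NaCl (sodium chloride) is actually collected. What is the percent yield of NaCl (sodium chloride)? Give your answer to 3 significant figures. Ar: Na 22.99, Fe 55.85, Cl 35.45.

93.9 %

M(FeCl3) = 55.85 + 3(35.45) = 162.20 g/mol.
M(NaCl) = 22.99 + 35.45 = 58.44 g/mol.
n(FeCl3) = 46.70 g / 162.20 g/mol = 0.2879 mol.
From the equation the FeCl3:NaCl mole ratio is 1:3, so n(NaCl) = 0.2879 × 3/1 = 0.8637 mol.
Mass of NaCl = 0.8637 mol × 58.44 g/mol = 50.48 g.
This is the theoretical yield. Percent yield = 47.4 g / 50.48 g × 100% = 93.90%.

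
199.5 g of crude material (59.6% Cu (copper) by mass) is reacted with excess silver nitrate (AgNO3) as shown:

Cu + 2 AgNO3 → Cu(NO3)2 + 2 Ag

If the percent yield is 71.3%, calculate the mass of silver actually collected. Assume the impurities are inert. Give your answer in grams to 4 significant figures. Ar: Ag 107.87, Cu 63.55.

Pure Cu available = 199.5 g × 0.596 = 118.90 g.
M(Cu) = 63.55 g/mol.
M(Ag) = 107.87 g/mol.
n(Cu) = 118.90 g / 63.55 g/mol = 1.8710 mol.
From the equation the Cu:Ag mole ratio is 1:2, so n(Ag) = 1.8710 × 2/1 = 3.7420 mol.
Mass of Ag = 3.7420 mol × 107.87 g/mol = 403.65 g.
Actual mass collected = 403.65 g × 0.713 = 287.80 g.

287.8 g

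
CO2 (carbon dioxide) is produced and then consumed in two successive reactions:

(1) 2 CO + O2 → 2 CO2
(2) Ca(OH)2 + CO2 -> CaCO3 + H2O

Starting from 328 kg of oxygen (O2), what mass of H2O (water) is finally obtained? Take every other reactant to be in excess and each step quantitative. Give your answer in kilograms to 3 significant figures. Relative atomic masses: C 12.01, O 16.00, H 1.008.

M(O2) = 2(16.00) = 32.00 g/mol.
M(H2O) = 2(1.008) + 16.00 = 18.016 g/mol.
328 kg = 328000 g.
n(O2) = 328000 / 32.00 = 10250 mol.
Step 1 gives a 1:2 ratio of O2 to CO2, so n(CO2) = 20500 mol.
In step 2 the CO2:H2O ratio is 1:1, so n(H2O) = 20500 mol.
Mass of H2O = 20500 × 18.016 = 369300 g = 369 kg.

369 kg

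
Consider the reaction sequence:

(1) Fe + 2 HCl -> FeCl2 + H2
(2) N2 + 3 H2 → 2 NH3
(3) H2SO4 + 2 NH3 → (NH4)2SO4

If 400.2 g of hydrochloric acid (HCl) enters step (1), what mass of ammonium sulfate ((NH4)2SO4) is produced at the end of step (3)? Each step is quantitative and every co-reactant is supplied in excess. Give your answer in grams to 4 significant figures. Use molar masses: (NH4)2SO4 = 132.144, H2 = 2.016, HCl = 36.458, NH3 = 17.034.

241.8 g

n(HCl) = 400.2 / 36.458 = 10.977 mol.
Reaction (1): HCl→H2 ratio 2:1 ⇒ n(H2) = 5.4885 mol.
Reaction (2): H2→NH3 ratio 3:2 ⇒ n(NH3) = 3.6590 mol.
Reaction (3): NH3→(NH4)2SO4 ratio 2:1 ⇒ n((NH4)2SO4) = 1.8295 mol.
Mass of (NH4)2SO4 = 1.8295 × 132.144 = 241.76 g.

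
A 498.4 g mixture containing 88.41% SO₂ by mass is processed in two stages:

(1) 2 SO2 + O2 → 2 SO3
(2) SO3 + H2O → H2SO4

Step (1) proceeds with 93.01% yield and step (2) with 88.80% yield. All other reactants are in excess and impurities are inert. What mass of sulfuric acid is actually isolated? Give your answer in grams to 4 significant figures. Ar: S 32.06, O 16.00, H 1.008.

557.2 g

Pure SO2 = 498.4 × 0.8841 = 440.64 g.
M(SO2) = 32.06 + 2(16.00) = 64.06 g/mol.
M(H2SO4) = 2(1.008) + 32.06 + 4(16.00) = 98.076 g/mol.
n(SO2) = 440.64 / 64.06 = 6.8785 mol.
Step 1 (SO2:SO3 = 2:2): theoretical n(SO3) = 6.8785 mol; at 93.01% yield, n(SO3) = 6.3977 mol.
Step 2 (SO3:H2SO4 = 1:1): theoretical n(H2SO4) = 6.3977 mol, so theoretical mass = 6.3977 × 98.076 = 627.46 g.
At 88.80% yield, actual mass of H2SO4 = 627.46 × 0.8880 = 557.18 g.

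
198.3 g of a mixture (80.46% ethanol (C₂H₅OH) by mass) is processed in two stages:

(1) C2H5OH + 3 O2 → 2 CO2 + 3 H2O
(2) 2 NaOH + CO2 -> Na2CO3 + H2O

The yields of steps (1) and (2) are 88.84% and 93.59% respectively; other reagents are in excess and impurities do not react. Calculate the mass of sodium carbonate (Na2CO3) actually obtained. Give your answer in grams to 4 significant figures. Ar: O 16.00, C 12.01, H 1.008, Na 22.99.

610.4 g

Pure C2H5OH = 198.3 × 0.8046 = 159.55 g.
M(C2H5OH) = 2(12.01) + 6(1.008) + 16.00 = 46.068 g/mol.
M(Na2CO3) = 2(22.99) + 12.01 + 3(16.00) = 105.99 g/mol.
n(C2H5OH) = 159.55 / 46.068 = 3.4634 mol.
Step 1 (C2H5OH:CO2 = 1:2): theoretical n(CO2) = 6.9268 mol; at 88.84% yield, n(CO2) = 6.1538 mol.
Step 2 (CO2:Na2CO3 = 1:1): theoretical n(Na2CO3) = 6.1538 mol, so theoretical mass = 6.1538 × 105.99 = 652.24 g.
At 93.59% yield, actual mass of Na2CO3 = 652.24 × 0.9359 = 610.43 g.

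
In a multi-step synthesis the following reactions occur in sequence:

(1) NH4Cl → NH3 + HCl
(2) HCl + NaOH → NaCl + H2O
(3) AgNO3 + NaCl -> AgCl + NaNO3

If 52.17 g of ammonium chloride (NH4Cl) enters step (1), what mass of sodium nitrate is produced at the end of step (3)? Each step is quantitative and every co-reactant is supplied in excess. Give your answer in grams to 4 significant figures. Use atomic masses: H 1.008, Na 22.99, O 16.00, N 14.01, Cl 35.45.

M(NH4Cl) = 14.01 + 4(1.008) + 35.45 = 53.492 g/mol.
M(NaNO3) = 22.99 + 14.01 + 3(16.00) = 85.00 g/mol.
n(NH4Cl) = 52.17 / 53.492 = 0.97529 mol.
Reaction (1): NH4Cl→HCl ratio 1:1 ⇒ n(HCl) = 0.97529 mol.
Reaction (2): HCl→NaCl ratio 1:1 ⇒ n(NaCl) = 0.97529 mol.
Reaction (3): NaCl→NaNO3 ratio 1:1 ⇒ n(NaNO3) = 0.97529 mol.
Mass of NaNO3 = 0.97529 × 85.00 = 82.899 g.

82.90 g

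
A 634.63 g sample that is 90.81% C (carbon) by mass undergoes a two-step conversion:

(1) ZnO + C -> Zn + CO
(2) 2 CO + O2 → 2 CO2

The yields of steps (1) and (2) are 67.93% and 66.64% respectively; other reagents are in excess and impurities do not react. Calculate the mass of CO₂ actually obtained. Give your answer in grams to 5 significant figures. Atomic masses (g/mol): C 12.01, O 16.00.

956.00 g

Pure C = 634.63 × 0.9081 = 576.308 g.
M(C) = 12.01 g/mol.
M(CO2) = 12.01 + 2(16.00) = 44.01 g/mol.
n(C) = 576.308 / 12.01 = 47.9856 mol.
Step 1 (C:CO = 1:1): theoretical n(CO) = 47.9856 mol; at 67.93% yield, n(CO) = 32.5966 mol.
Step 2 (CO:CO2 = 2:2): theoretical n(CO2) = 32.5966 mol, so theoretical mass = 32.5966 × 44.01 = 1434.58 g.
At 66.64% yield, actual mass of CO2 = 1434.58 × 0.6664 = 956.003 g.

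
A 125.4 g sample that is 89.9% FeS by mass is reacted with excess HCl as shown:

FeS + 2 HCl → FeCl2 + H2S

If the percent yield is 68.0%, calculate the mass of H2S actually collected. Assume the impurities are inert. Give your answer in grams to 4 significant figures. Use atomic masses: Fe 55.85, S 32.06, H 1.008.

Pure FeS available = 125.4 g × 0.899 = 112.73 g.
M(FeS) = 55.85 + 32.06 = 87.91 g/mol.
M(H2S) = 2(1.008) + 32.06 = 34.076 g/mol.
n(FeS) = 112.73 g / 87.91 g/mol = 1.2824 mol.
From the equation the FeS:H2S mole ratio is 1:1, so n(H2S) = 1.2824 × 1/1 = 1.2824 mol.
Mass of H2S = 1.2824 mol × 34.076 g/mol = 43.699 g.
Actual mass collected = 43.699 g × 0.680 = 29.715 g.

29.72 g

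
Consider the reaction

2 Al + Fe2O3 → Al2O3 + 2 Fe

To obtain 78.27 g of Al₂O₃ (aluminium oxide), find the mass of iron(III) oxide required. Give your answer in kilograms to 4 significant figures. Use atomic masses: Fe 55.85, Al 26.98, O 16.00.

M(Al2O3) = 2(26.98) + 3(16.00) = 101.96 g/mol.
M(Fe2O3) = 2(55.85) + 3(16.00) = 159.70 g/mol.
n(Al2O3) = 78.270 g / 101.96 g/mol = 0.76765 mol.
From the equation the Al2O3:Fe2O3 mole ratio is 1:1, so n(Fe2O3) = 0.76765 × 1/1 = 0.76765 mol.
Mass of Fe2O3 = 0.76765 mol × 159.70 g/mol = 122.59 g.
Converting to kg: 122.59 g = 0.1226 kg.

0.1226 kg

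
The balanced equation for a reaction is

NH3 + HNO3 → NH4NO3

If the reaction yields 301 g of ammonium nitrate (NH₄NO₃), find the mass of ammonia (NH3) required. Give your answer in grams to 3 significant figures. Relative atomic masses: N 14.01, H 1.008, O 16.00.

64.0 g

M(NH4NO3) = 2(14.01) + 4(1.008) + 3(16.00) = 80.052 g/mol.
M(NH3) = 14.01 + 3(1.008) = 17.034 g/mol.
n(NH4NO3) = 301.0 g / 80.052 g/mol = 3.760 mol.
From the equation the NH4NO3:NH3 mole ratio is 1:1, so n(NH3) = 3.760 × 1/1 = 3.760 mol.
Mass of NH3 = 3.760 mol × 17.034 g/mol = 64.05 g.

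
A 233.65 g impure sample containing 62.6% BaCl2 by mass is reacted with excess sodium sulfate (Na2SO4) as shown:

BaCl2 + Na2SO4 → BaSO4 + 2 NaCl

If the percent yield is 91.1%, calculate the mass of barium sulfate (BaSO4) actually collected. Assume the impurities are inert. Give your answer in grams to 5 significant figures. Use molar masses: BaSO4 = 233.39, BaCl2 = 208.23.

Pure BaCl2 available = 233.65 g × 0.626 = 146.265 g.
n(BaCl2) = 146.265 g / 208.23 g/mol = 0.702420 mol.
From the equation the BaCl2:BaSO4 mole ratio is 1:1, so n(BaSO4) = 0.702420 × 1/1 = 0.702420 mol.
Mass of BaSO4 = 0.702420 mol × 233.39 g/mol = 163.938 g.
Actual mass collected = 163.938 g × 0.911 = 149.347 g.

149.35 g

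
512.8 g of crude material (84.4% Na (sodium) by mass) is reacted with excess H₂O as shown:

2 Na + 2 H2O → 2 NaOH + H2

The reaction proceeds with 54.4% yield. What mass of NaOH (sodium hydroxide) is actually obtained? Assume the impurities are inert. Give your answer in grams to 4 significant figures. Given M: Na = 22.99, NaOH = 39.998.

409.6 g

Pure Na available = 512.8 g × 0.844 = 432.80 g.
n(Na) = 432.80 g / 22.99 g/mol = 18.826 mol.
From the equation the Na:NaOH mole ratio is 2:2, so n(NaOH) = 18.826 × 2/2 = 18.826 mol.
Mass of NaOH = 18.826 mol × 39.998 g/mol = 752.99 g.
Actual mass collected = 752.99 g × 0.544 = 409.63 g.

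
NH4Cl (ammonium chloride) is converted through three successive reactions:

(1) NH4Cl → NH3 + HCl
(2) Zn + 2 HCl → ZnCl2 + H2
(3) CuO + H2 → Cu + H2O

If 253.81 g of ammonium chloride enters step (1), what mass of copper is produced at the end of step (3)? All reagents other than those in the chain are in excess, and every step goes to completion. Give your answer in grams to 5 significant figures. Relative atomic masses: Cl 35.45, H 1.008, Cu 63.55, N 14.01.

M(NH4Cl) = 14.01 + 4(1.008) + 35.45 = 53.492 g/mol.
M(Cu) = 63.55 g/mol.
n(NH4Cl) = 253.81 / 53.492 = 4.74482 mol.
Reaction (1): NH4Cl→HCl ratio 1:1 ⇒ n(HCl) = 4.74482 mol.
Reaction (2): HCl→H2 ratio 2:1 ⇒ n(H2) = 2.37241 mol.
Reaction (3): H2→Cu ratio 1:1 ⇒ n(Cu) = 2.37241 mol.
Mass of Cu = 2.37241 × 63.55 = 150.767 g.

150.77 g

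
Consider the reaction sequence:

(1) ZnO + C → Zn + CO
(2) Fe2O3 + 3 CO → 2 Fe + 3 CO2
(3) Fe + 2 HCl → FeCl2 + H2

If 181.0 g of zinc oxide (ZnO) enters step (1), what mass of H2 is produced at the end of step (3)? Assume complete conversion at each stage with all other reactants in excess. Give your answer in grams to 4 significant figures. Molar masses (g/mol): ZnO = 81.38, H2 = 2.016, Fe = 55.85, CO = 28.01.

n(ZnO) = 181.0 / 81.38 = 2.2241 mol.
Reaction (1): ZnO→CO ratio 1:1 ⇒ n(CO) = 2.2241 mol.
Reaction (2): CO→Fe ratio 3:2 ⇒ n(Fe) = 1.4828 mol.
Reaction (3): Fe→H2 ratio 1:1 ⇒ n(H2) = 1.4828 mol.
Mass of H2 = 1.4828 × 2.016 = 2.9892 g.

2.989 g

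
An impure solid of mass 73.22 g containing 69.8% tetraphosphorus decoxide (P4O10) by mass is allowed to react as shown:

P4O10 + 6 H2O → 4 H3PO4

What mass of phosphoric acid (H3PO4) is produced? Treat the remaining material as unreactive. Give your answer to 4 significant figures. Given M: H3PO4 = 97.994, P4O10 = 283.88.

70.57 g

Mass of pure P4O10 = 73.22 g × 0.698 = 51.108 g.
n(P4O10) = 51.108 g / 283.88 g/mol = 0.18003 mol.
From the equation the P4O10:H3PO4 mole ratio is 1:4, so n(H3PO4) = 0.18003 × 4/1 = 0.72013 mol.
Mass of H3PO4 = 0.72013 mol × 97.994 g/mol = 70.568 g.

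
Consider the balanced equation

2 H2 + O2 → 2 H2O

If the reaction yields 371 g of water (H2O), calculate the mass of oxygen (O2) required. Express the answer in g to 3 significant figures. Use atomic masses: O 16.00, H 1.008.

M(H2O) = 2(1.008) + 16.00 = 18.016 g/mol.
M(O2) = 2(16.00) = 32.00 g/mol.
n(H2O) = 371.0 g / 18.016 g/mol = 20.59 mol.
From the equation the H2O:O2 mole ratio is 2:1, so n(O2) = 20.59 × 1/2 = 10.30 mol.
Mass of O2 = 10.30 mol × 32.00 g/mol = 329.5 g.

329 g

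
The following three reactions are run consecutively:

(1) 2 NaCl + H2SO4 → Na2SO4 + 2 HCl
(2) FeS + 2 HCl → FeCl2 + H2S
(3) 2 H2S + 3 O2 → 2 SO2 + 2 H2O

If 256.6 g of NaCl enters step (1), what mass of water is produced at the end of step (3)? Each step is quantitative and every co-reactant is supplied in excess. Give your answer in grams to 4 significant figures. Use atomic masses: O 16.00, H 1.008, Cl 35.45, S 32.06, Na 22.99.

M(NaCl) = 22.99 + 35.45 = 58.44 g/mol.
M(H2O) = 2(1.008) + 16.00 = 18.016 g/mol.
n(NaCl) = 256.6 / 58.44 = 4.3908 mol.
Reaction (1): NaCl→HCl ratio 2:2 ⇒ n(HCl) = 4.3908 mol.
Reaction (2): HCl→H2S ratio 2:1 ⇒ n(H2S) = 2.1954 mol.
Reaction (3): H2S→H2O ratio 2:2 ⇒ n(H2O) = 2.1954 mol.
Mass of H2O = 2.1954 × 18.016 = 39.553 g.

39.55 g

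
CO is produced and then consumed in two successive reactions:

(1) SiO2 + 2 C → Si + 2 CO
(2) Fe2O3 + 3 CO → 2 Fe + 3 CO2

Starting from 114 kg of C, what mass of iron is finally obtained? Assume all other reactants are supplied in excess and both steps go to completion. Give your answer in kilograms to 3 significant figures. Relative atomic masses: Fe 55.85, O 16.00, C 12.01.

353 kg

M(C) = 12.01 g/mol.
M(Fe) = 55.85 g/mol.
114 kg = 114000 g.
n(C) = 114000 / 12.01 = 9492 mol.
Step 1 gives a 2:2 ratio of C to CO, so n(CO) = 9492 mol.
In step 2 the CO:Fe ratio is 3:2, so n(Fe) = 6328 mol.
Mass of Fe = 6328 × 55.85 = 353400 g = 353 kg.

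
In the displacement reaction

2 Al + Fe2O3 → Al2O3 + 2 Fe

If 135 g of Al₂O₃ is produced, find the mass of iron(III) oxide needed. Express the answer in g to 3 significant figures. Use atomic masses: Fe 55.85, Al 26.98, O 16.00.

211 g

M(Al2O3) = 2(26.98) + 3(16.00) = 101.96 g/mol.
M(Fe2O3) = 2(55.85) + 3(16.00) = 159.70 g/mol.
n(Al2O3) = 135.0 g / 101.96 g/mol = 1.324 mol.
From the equation the Al2O3:Fe2O3 mole ratio is 1:1, so n(Fe2O3) = 1.324 × 1/1 = 1.324 mol.
Mass of Fe2O3 = 1.324 mol × 159.70 g/mol = 211.5 g.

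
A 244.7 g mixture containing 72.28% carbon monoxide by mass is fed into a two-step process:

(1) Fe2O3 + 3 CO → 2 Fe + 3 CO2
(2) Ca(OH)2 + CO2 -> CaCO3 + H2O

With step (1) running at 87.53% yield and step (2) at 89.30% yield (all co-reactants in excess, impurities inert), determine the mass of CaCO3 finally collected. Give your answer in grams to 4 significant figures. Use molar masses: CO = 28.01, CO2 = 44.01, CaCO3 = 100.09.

494.0 g

Pure CO = 244.7 × 0.7228 = 176.87 g.
n(CO) = 176.87 / 28.01 = 6.3145 mol.
Step 1 (CO:CO2 = 3:3): theoretical n(CO2) = 6.3145 mol; at 87.53% yield, n(CO2) = 5.5271 mol.
Step 2 (CO2:CaCO3 = 1:1): theoretical n(CaCO3) = 5.5271 mol, so theoretical mass = 5.5271 × 100.09 = 553.21 g.
At 89.30% yield, actual mass of CaCO3 = 553.21 × 0.8930 = 494.01 g.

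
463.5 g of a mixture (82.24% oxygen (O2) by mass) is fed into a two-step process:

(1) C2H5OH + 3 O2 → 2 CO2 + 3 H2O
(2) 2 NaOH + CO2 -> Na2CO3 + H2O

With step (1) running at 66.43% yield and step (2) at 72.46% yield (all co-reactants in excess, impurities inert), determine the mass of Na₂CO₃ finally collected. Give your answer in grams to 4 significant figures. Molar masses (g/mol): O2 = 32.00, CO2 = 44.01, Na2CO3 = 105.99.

405.2 g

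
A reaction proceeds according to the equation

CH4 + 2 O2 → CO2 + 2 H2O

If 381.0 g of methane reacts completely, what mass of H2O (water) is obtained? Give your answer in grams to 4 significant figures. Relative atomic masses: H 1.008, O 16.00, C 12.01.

M(CH4) = 12.01 + 4(1.008) = 16.042 g/mol.
M(H2O) = 2(1.008) + 16.00 = 18.016 g/mol.
n(CH4) = 381.00 g / 16.042 g/mol = 23.750 mol.
From the equation the CH4:H2O mole ratio is 1:2, so n(H2O) = 23.750 × 2/1 = 47.500 mol.
Mass of H2O = 47.500 mol × 18.016 g/mol = 855.77 g.

855.8 g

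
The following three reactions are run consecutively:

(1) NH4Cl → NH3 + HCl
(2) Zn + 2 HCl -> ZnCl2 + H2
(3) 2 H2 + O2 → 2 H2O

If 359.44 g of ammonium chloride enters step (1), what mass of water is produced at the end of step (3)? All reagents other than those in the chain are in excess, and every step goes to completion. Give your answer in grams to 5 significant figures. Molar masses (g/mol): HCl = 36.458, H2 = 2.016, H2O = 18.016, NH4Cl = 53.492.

n(NH4Cl) = 359.44 / 53.492 = 6.71951 mol.
Reaction (1): NH4Cl→HCl ratio 1:1 ⇒ n(HCl) = 6.71951 mol.
Reaction (2): HCl→H2 ratio 2:1 ⇒ n(H2) = 3.35975 mol.
Reaction (3): H2→H2O ratio 2:2 ⇒ n(H2O) = 3.35975 mol.
Mass of H2O = 3.35975 × 18.016 = 60.5293 g.

60.529 g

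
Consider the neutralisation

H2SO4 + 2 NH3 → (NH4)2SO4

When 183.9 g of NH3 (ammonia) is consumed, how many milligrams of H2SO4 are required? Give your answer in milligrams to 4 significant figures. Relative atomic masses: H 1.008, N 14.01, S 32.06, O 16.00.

529400 mg

M(NH3) = 14.01 + 3(1.008) = 17.034 g/mol.
M(H2SO4) = 2(1.008) + 32.06 + 4(16.00) = 98.076 g/mol.
n(NH3) = 183.90 g / 17.034 g/mol = 10.796 mol.
From the equation the NH3:H2SO4 mole ratio is 2:1, so n(H2SO4) = 10.796 × 1/2 = 5.3980 mol.
Mass of H2SO4 = 5.3980 mol × 98.076 g/mol = 529.42 g.
Converting to mg: 529.42 g = 529400 mg.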